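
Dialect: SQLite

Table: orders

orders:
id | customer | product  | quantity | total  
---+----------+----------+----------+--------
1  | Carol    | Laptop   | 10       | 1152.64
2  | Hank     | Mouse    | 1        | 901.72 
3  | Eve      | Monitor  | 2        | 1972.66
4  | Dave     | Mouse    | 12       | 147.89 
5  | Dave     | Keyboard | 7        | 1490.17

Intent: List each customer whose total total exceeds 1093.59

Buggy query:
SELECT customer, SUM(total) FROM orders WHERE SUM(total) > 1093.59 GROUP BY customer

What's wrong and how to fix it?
Bug: SUM(total) is an aggregate, but WHERE filters rows before aggregation

Fix: Move the aggregate condition to a HAVING clause

Corrected query:
SELECT customer, SUM(total) FROM orders GROUP BY customer HAVING SUM(total) > 1093.59

Result:
customer | SUM(total)
---------+-----------
Carol    | 1152.64   
Dave     | 1638.06   
Eve      | 1972.66   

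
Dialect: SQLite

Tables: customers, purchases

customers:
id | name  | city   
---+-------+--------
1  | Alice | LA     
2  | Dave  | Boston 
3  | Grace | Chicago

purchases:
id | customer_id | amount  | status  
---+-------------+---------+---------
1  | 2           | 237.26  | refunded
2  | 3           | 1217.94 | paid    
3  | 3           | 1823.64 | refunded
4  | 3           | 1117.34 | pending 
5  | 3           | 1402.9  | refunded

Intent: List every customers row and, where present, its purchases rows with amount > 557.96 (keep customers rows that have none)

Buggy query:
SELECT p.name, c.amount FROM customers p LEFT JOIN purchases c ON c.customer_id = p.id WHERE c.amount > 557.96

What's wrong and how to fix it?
Bug: Filtering c.amount in WHERE discards the NULL rows produced by LEFT JOIN, turning it into an inner join

Fix: Put 'c.amount > 557.96' in the JOIN's ON clause instead of WHERE

Corrected query:
SELECT p.name, c.amount FROM customers p LEFT JOIN purchases c ON c.customer_id = p.id AND c.amount > 557.96

Result:
name  | amount 
------+--------
Alice | NULL   
Dave  | NULL   
Grace | 1117.34
Grace | 1217.94
Grace | 1402.9 
Grace | 1823.64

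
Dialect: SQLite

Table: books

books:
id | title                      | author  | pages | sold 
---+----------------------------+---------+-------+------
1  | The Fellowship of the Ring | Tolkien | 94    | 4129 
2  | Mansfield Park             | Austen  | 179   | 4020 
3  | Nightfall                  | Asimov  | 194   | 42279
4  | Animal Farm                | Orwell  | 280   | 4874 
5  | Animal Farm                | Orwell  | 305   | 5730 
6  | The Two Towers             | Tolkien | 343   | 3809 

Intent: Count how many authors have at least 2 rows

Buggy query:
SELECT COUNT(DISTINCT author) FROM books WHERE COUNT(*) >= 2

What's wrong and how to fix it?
Bug: COUNT(*) cannot appear in WHERE; the per-group count doesn't exist yet

Fix: Group first with HAVING COUNT(*) >= 2, then COUNT the resulting groups

Corrected query:
SELECT COUNT(*) FROM (SELECT author FROM books GROUP BY author HAVING COUNT(*) >= 2)

Result:
COUNT(*)
--------
2       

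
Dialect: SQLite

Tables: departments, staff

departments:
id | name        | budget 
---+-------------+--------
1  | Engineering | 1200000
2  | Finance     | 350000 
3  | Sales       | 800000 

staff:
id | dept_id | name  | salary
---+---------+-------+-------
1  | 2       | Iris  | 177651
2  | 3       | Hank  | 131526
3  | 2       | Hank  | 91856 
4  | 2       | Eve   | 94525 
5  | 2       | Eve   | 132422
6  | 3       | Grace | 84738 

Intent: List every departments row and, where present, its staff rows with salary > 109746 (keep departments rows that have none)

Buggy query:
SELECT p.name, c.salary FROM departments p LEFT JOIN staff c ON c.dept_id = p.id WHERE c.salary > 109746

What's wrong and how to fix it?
Bug: Filtering c.salary in WHERE discards the NULL rows produced by LEFT JOIN, turning it into an inner join

Fix: Move the right-table condition into the ON clause so unmatched parents are kept

Corrected query:
SELECT p.name, c.salary FROM departments p LEFT JOIN staff c ON c.dept_id = p.id AND c.salary > 109746

Result:
name        | salary
------------+-------
Engineering | NULL  
Finance     | 132422
Finance     | 177651
Sales       | 131526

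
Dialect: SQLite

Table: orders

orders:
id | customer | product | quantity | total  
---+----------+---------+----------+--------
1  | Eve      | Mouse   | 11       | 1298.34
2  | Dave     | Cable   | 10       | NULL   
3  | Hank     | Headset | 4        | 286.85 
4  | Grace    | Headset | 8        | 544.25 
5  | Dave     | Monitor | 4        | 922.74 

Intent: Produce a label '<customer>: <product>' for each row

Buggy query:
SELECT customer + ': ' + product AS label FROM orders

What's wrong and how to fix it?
Bug: '+' is numeric addition; on text columns SQLite converts them to 0 instead of concatenating

Fix: Use the || operator for string concatenation

Corrected query:
SELECT customer || ': ' || product AS label FROM orders

Result:
label         
--------------
Eve: Mouse    
Dave: Cable   
Hank: Headset 
Grace: Headset
Dave: Monitor 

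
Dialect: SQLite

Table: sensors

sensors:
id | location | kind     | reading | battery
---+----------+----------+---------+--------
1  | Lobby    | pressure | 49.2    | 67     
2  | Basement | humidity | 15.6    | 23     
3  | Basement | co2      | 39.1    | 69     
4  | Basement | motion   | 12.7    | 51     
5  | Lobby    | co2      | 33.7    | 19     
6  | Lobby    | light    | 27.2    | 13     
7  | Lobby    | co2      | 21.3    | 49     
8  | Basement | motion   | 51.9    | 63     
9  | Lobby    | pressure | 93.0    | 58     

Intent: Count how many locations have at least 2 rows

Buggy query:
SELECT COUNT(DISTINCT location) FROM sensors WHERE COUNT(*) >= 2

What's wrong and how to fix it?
Bug: WHERE filters individual rows, not groups, so a group-level COUNT is invalid there

Fix: Group first with HAVING COUNT(*) >= 2, then COUNT the resulting groups

Corrected query:
SELECT COUNT(*) FROM (SELECT location FROM sensors GROUP BY location HAVING COUNT(*) >= 2)

Result:
COUNT(*)
--------
2       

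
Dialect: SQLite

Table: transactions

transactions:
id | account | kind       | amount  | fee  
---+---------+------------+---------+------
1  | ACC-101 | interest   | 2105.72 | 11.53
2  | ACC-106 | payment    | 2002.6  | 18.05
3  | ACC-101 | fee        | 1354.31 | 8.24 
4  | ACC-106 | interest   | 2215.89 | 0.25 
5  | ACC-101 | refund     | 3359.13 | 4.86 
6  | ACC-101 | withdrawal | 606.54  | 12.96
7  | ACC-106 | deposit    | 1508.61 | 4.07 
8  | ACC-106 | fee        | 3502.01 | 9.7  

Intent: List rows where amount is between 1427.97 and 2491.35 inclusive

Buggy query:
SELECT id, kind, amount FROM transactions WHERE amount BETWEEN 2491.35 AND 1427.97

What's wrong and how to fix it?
Bug: BETWEEN expects the lower bound first; with 2491.35 AND 1427.97 the range is empty

Fix: Swap the bounds so the smaller value comes first

Corrected query:
SELECT id, kind, amount FROM transactions WHERE amount BETWEEN 1427.97 AND 2491.35

Result:
id | kind     | amount 
---+----------+--------
1  | interest | 2105.72
2  | payment  | 2002.6 
4  | interest | 2215.89
7  | deposit  | 1508.61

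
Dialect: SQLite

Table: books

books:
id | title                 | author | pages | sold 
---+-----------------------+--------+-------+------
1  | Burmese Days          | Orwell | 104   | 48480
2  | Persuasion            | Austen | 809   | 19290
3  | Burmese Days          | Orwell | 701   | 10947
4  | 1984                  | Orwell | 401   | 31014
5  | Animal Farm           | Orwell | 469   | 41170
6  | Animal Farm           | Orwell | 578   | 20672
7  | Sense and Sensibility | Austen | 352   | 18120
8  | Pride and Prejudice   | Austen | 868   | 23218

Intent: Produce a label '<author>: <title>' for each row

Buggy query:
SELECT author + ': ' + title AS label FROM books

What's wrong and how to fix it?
Bug: SQLite uses || for string concatenation; + coerces text to numbers (yielding 0)

Fix: Use the || operator for string concatenation

Corrected query:
SELECT author || ': ' || title AS label FROM books

Result:
label                        
-----------------------------
Orwell: Burmese Days         
Austen: Persuasion           
Orwell: Burmese Days         
Orwell: 1984                 
Orwell: Animal Farm          
Orwell: Animal Farm          
Austen: Sense and Sensibility
Austen: Pride and Prejudice  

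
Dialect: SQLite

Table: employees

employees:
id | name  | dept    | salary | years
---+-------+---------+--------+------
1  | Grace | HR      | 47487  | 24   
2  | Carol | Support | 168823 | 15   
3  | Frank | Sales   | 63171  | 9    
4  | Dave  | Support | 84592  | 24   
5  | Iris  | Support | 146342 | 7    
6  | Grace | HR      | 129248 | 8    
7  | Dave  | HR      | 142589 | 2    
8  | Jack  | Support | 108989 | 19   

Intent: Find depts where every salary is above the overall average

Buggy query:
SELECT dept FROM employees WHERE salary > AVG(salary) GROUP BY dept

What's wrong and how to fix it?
Bug: AVG() is an aggregate; it can't sit directly in WHERE

Fix: Use a subquery for AVG and a HAVING MIN(...) filter so the condition holds for every row in the group

Corrected query:
SELECT dept FROM employees GROUP BY dept HAVING MIN(salary) > (SELECT AVG(salary) FROM employees)

Result:
(no rows)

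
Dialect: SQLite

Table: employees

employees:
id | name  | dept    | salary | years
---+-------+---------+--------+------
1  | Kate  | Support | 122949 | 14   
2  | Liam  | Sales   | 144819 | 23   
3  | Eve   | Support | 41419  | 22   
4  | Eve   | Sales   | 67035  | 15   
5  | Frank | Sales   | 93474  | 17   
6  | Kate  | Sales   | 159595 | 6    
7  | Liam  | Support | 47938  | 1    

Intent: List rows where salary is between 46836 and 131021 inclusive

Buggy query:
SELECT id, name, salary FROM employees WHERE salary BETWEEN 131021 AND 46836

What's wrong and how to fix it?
Bug: The bounds are reversed; BETWEEN a AND b requires a <= b to match anything

Fix: Swap the bounds so the smaller value comes first

Corrected query:
SELECT id, name, salary FROM employees WHERE salary BETWEEN 46836 AND 131021

Result:
id | name  | salary
---+-------+-------
1  | Kate  | 122949
4  | Eve   | 67035 
5  | Frank | 93474 
7  | Liam  | 47938 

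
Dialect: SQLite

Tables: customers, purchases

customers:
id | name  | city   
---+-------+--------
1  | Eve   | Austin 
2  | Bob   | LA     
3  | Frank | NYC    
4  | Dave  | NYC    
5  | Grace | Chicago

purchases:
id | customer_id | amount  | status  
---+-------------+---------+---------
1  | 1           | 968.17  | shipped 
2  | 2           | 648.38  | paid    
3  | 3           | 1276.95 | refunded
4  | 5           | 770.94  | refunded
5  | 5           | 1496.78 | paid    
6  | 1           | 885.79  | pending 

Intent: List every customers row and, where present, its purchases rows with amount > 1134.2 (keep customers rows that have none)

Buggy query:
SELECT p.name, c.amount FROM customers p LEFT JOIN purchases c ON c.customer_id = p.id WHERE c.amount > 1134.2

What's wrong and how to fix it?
Bug: A WHERE condition on the right-hand table after LEFT JOIN drops unmatched parents

Fix: Move the right-table condition into the ON clause so unmatched parents are kept

Corrected query:
SELECT p.name, c.amount FROM customers p LEFT JOIN purchases c ON c.customer_id = p.id AND c.amount > 1134.2

Result:
name  | amount 
------+--------
Eve   | NULL   
Bob   | NULL   
Frank | 1276.95
Dave  | NULL   
Grace | 1496.78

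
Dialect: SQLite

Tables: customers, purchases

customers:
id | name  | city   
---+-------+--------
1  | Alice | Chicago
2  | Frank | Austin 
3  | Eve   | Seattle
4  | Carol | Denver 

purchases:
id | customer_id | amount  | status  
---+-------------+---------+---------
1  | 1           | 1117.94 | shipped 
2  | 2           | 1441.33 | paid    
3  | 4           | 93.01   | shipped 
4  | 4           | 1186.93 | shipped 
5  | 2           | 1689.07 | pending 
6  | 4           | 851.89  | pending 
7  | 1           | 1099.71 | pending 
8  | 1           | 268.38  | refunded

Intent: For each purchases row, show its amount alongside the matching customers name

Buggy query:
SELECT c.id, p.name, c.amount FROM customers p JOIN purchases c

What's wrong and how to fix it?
Bug: Missing join condition: each purchases row is matched to all customers rows instead of just its own

Fix: Add ON c.customer_id = p.id to the JOIN

Corrected query:
SELECT c.id, p.name, c.amount FROM customers p JOIN purchases c ON c.customer_id = p.id

Result:
id | name  | amount 
---+-------+--------
1  | Alice | 1117.94
2  | Frank | 1441.33
3  | Carol | 93.01  
4  | Carol | 1186.93
5  | Frank | 1689.07
6  | Carol | 851.89 
7  | Alice | 1099.71
8  | Alice | 268.38 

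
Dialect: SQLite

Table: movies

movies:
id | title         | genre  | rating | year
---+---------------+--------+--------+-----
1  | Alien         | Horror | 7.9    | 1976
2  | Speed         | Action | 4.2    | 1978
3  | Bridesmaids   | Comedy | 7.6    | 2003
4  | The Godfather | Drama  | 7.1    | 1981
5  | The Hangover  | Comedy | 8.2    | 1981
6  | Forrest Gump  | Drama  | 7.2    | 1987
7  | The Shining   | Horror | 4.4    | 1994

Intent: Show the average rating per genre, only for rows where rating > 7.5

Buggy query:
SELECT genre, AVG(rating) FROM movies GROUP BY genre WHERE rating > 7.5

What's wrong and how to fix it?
Bug: Row-level WHERE must come before GROUP BY in the clause order

Fix: Place WHERE between FROM and GROUP BY

Corrected query:
SELECT genre, AVG(rating) FROM movies WHERE rating > 7.5 GROUP BY genre

Result:
genre  | AVG(rating)
-------+------------
Comedy | 7.9        
Horror | 7.9        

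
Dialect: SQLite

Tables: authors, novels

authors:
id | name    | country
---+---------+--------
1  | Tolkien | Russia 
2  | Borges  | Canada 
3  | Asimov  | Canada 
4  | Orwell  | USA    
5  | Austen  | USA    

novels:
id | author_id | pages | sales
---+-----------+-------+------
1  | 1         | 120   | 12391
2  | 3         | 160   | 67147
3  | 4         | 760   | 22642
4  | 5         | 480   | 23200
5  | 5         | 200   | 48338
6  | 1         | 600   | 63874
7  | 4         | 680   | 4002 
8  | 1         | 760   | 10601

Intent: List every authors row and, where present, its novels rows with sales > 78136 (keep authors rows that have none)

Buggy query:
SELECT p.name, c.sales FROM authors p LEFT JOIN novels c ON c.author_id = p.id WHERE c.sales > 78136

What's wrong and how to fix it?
Bug: Filtering c.sales in WHERE discards the NULL rows produced by LEFT JOIN, turning it into an inner join

Fix: Move the right-table condition into the ON clause so unmatched parents are kept

Corrected query:
SELECT p.name, c.sales FROM authors p LEFT JOIN novels c ON c.author_id = p.id AND c.sales > 78136

Result:
name    | sales
--------+------
Tolkien | NULL 
Borges  | NULL 
Asimov  | NULL 
Orwell  | NULL 
Austen  | NULL 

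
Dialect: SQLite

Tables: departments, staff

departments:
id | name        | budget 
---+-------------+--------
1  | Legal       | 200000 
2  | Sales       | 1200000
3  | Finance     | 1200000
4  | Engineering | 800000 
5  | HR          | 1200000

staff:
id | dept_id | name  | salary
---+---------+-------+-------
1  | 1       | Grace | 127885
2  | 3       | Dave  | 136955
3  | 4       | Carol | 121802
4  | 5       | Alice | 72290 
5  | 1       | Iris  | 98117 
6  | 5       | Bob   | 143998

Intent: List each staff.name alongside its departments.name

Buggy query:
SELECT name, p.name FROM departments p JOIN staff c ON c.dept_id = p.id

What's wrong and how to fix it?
Bug: Both tables have a 'name' column; the unqualified reference is ambiguous

Fix: Qualify the column with its table alias (c.name)

Corrected query:
SELECT c.name, p.name FROM departments p JOIN staff c ON c.dept_id = p.id

Result:
name  | name       
------+------------
Grace | Legal      
Dave  | Finance    
Carol | Engineering
Alice | HR         
Iris  | Legal      
Bob   | HR         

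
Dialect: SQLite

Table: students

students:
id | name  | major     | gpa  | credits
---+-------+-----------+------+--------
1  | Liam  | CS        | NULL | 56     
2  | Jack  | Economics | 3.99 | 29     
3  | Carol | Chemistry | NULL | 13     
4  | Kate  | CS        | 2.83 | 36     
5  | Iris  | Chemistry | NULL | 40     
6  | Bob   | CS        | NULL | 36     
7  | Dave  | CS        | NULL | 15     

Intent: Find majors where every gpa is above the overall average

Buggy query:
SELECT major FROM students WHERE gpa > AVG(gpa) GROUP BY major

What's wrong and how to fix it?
Bug: AVG() is an aggregate; it can't sit directly in WHERE

Fix: Use a subquery for AVG and a HAVING MIN(...) filter so the condition holds for every row in the group

Corrected query:
SELECT major FROM students GROUP BY major HAVING MIN(gpa) > (SELECT AVG(gpa) FROM students)

Result:
major    
---------
Economics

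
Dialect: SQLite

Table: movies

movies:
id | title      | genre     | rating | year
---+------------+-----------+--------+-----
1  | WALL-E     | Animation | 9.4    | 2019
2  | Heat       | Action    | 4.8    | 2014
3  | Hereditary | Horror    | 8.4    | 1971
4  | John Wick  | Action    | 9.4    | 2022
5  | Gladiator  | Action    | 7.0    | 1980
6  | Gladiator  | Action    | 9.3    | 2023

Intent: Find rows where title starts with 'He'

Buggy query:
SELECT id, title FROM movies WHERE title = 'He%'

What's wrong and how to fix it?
Bug: '=' compares the literal string including the % character; pattern matching needs LIKE

Fix: Replace '=' with LIKE so 'He%' is treated as a pattern

Corrected query:
SELECT id, title FROM movies WHERE title LIKE 'He%'

Result:
id | title     
---+-----------
2  | Heat      
3  | Hereditary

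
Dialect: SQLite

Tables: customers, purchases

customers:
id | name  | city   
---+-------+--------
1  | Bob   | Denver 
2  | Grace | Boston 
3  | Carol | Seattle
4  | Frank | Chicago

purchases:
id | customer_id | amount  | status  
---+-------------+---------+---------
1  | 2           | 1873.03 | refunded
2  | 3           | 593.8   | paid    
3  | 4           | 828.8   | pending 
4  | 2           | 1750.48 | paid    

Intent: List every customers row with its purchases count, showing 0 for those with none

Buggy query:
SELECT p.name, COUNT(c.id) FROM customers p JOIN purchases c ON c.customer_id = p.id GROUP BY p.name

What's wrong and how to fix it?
Bug: INNER JOIN drops customers rows that have no matching purchases rows

Fix: Switch to LEFT JOIN to retain unmatched parent rows

Corrected query:
SELECT p.name, COUNT(c.id) FROM customers p LEFT JOIN purchases c ON c.customer_id = p.id GROUP BY p.name

Result:
name  | COUNT(c.id)
------+------------
Bob   | 0          
Carol | 1          
Frank | 1          
Grace | 2          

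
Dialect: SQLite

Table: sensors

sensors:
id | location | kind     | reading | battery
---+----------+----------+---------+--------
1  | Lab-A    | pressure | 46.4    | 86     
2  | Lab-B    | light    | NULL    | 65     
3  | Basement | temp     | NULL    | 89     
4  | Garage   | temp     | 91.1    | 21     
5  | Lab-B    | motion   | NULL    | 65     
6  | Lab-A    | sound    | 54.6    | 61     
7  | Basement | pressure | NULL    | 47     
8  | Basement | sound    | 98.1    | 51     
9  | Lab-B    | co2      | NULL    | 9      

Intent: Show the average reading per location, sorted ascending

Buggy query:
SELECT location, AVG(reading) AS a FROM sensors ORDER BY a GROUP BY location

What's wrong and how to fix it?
Bug: ORDER BY appears before GROUP BY; SQL clause order requires GROUP BY first

Fix: Reorder: SELECT … FROM … GROUP BY … ORDER BY …

Corrected query:
SELECT location, AVG(reading) AS a FROM sensors GROUP BY location ORDER BY a

Result:
location | a   
---------+-----
Lab-B    | NULL
Lab-A    | 50.5
Garage   | 91.1
Basement | 98.1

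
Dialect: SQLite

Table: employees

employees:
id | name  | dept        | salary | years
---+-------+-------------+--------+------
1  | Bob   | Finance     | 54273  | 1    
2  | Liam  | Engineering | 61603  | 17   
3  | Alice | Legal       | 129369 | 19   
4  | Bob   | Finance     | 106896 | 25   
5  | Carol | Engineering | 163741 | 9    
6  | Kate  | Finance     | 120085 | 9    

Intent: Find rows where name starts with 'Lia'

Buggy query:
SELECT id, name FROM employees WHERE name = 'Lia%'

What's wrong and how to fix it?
Bug: '=' compares the literal string including the % character; pattern matching needs LIKE

Fix: Replace '=' with LIKE so 'Lia%' is treated as a pattern

Corrected query:
SELECT id, name FROM employees WHERE name LIKE 'Lia%'

Result:
id | name
---+-----
2  | Liam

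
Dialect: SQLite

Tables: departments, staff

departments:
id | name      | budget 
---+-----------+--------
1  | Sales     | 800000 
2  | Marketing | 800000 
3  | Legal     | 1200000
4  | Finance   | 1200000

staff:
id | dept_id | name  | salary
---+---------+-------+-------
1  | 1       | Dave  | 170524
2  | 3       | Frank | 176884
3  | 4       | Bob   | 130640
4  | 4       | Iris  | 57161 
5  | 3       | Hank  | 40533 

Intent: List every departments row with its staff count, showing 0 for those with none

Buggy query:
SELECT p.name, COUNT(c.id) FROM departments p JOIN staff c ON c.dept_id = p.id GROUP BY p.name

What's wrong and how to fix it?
Bug: INNER JOIN drops departments rows that have no matching staff rows

Fix: Switch to LEFT JOIN to retain unmatched parent rows

Corrected query:
SELECT p.name, COUNT(c.id) FROM departments p LEFT JOIN staff c ON c.dept_id = p.id GROUP BY p.name

Result:
name      | COUNT(c.id)
----------+------------
Finance   | 2          
Legal     | 2          
Marketing | 0          
Sales     | 1          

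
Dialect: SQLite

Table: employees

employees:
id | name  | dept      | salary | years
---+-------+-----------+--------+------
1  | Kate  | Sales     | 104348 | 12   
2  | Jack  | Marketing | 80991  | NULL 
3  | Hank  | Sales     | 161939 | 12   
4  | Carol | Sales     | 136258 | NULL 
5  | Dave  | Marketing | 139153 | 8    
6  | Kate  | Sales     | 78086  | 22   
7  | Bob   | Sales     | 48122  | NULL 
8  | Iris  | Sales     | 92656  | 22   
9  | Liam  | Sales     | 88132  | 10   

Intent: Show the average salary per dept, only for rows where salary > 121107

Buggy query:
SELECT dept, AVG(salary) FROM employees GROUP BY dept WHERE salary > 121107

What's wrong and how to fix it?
Bug: WHERE cannot follow GROUP BY

Fix: Place WHERE between FROM and GROUP BY

Corrected query:
SELECT dept, AVG(salary) FROM employees WHERE salary > 121107 GROUP BY dept

Result:
dept      | AVG(salary)
----------+------------
Marketing | 139153     
Sales     | 149098.5   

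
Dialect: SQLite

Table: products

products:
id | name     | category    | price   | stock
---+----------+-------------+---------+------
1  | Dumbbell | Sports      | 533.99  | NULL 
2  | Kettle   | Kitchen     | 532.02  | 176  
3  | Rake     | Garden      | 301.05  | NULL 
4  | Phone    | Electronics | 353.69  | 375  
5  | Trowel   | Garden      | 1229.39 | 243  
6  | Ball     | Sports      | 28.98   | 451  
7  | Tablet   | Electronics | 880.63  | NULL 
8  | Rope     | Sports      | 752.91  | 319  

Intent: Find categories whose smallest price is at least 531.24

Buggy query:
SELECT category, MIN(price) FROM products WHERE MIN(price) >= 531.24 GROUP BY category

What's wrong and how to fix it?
Bug: MIN() in WHERE is a misuse of aggregate

Fix: Use HAVING for the per-group MIN condition

Corrected query:
SELECT category, MIN(price) FROM products GROUP BY category HAVING MIN(price) >= 531.24

Result:
category | MIN(price)
---------+-----------
Kitchen  | 532.02    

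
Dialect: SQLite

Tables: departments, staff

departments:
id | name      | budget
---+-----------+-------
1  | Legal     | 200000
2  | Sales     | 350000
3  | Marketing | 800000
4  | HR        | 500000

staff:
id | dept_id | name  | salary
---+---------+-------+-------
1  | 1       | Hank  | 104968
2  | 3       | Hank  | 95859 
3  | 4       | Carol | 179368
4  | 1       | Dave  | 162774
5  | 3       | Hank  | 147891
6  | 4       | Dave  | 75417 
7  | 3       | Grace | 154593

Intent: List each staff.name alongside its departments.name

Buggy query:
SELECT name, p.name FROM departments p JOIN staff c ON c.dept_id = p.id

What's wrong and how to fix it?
Bug: 'name' exists in both joined tables, so the database can't tell which one is meant

Fix: Qualify the column with its table alias (c.name)

Corrected query:
SELECT c.name, p.name FROM departments p JOIN staff c ON c.dept_id = p.id

Result:
name  | name     
------+----------
Hank  | Legal    
Hank  | Marketing
Carol | HR       
Dave  | Legal    
Hank  | Marketing
Dave  | HR       
Grace | Marketing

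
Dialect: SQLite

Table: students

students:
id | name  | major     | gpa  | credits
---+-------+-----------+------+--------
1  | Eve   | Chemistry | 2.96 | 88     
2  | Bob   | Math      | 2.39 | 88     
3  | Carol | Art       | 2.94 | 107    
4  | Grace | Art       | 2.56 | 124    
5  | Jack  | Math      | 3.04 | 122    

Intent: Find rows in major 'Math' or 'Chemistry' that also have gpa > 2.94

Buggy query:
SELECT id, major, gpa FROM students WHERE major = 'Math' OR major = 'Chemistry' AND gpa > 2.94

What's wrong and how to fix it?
Bug: Without parentheses, AND is evaluated before OR, so the gpa filter only applies to the 'Chemistry' branch

Fix: Add parentheses around the OR so the AND applies to both alternatives

Corrected query:
SELECT id, major, gpa FROM students WHERE (major = 'Math' OR major = 'Chemistry') AND gpa > 2.94

Result:
id | major     | gpa 
---+-----------+-----
1  | Chemistry | 2.96
5  | Math      | 3.04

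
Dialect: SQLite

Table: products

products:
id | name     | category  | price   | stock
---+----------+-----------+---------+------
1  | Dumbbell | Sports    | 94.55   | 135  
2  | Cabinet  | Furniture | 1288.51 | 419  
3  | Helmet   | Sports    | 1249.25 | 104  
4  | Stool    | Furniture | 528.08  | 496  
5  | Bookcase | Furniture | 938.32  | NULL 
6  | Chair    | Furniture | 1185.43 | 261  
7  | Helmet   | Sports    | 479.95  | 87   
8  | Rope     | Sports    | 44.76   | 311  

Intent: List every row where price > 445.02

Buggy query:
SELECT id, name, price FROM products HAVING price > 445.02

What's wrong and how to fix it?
Bug: HAVING filters the output of aggregation, but this query has no GROUP BY and no aggregate functions, so SQLite rejects it (HAVING clause on a non-aggregate query); the condition here is per row

Fix: Use WHERE for row-level filtering

Corrected query:
SELECT id, name, price FROM products WHERE price > 445.02

Result:
id | name     | price  
---+----------+--------
2  | Cabinet  | 1288.51
3  | Helmet   | 1249.25
4  | Stool    | 528.08 
5  | Bookcase | 938.32 
6  | Chair    | 1185.43
7  | Helmet   | 479.95 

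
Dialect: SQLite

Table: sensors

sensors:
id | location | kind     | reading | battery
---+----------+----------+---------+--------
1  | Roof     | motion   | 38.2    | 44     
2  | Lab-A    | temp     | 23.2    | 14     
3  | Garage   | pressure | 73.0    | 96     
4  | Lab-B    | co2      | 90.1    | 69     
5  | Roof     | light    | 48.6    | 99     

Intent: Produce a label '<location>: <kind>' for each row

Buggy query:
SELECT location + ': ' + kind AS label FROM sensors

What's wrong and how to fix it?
Bug: SQLite uses || for string concatenation; + coerces text to numbers (yielding 0)

Fix: Replace + with || to concatenate text

Corrected query:
SELECT location || ': ' || kind AS label FROM sensors

Result:
label           
----------------
Roof: motion    
Lab-A: temp     
Garage: pressure
Lab-B: co2      
Roof: light     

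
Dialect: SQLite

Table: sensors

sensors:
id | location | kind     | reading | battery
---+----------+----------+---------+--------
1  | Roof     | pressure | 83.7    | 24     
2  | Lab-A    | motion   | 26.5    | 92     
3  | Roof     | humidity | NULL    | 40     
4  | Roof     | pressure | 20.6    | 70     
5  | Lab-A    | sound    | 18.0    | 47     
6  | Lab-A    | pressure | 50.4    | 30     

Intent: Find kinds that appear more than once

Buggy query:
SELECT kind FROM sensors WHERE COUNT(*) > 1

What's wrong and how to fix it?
Bug: COUNT(*) is an aggregate and cannot be used in WHERE

Fix: GROUP BY kind, then filter groups with HAVING COUNT(*) > 1

Corrected query:
SELECT kind FROM sensors GROUP BY kind HAVING COUNT(*) > 1

Result:
kind    
--------
pressure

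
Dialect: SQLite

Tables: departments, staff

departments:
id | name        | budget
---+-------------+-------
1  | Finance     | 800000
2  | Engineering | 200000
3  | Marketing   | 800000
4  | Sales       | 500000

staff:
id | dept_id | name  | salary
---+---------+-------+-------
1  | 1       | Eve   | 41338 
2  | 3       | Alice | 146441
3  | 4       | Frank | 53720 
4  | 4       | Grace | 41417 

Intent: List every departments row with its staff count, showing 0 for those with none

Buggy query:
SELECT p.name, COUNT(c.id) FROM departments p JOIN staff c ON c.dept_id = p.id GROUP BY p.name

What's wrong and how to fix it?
Bug: INNER JOIN drops departments rows that have no matching staff rows

Fix: Switch to LEFT JOIN to retain unmatched parent rows

Corrected query:
SELECT p.name, COUNT(c.id) FROM departments p LEFT JOIN staff c ON c.dept_id = p.id GROUP BY p.name

Result:
name        | COUNT(c.id)
------------+------------
Engineering | 0          
Finance     | 1          
Marketing   | 1          
Sales       | 2          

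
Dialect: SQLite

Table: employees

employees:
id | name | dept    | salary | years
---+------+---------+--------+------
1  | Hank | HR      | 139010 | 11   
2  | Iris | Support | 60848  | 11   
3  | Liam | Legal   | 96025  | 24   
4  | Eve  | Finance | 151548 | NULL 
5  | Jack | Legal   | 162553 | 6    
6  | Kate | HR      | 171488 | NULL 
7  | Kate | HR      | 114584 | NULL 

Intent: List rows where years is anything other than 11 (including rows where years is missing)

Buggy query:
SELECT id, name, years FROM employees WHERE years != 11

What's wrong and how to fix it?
Bug: 'years != 11' is unknown when years is NULL, so NULL rows are silently excluded

Fix: Add an explicit OR years IS NULL to include the missing-value rows

Corrected query:
SELECT id, name, years FROM employees WHERE years != 11 OR years IS NULL

Result:
id | name | years
---+------+------
3  | Liam | 24   
4  | Eve  | NULL 
5  | Jack | 6    
6  | Kate | NULL 
7  | Kate | NULL 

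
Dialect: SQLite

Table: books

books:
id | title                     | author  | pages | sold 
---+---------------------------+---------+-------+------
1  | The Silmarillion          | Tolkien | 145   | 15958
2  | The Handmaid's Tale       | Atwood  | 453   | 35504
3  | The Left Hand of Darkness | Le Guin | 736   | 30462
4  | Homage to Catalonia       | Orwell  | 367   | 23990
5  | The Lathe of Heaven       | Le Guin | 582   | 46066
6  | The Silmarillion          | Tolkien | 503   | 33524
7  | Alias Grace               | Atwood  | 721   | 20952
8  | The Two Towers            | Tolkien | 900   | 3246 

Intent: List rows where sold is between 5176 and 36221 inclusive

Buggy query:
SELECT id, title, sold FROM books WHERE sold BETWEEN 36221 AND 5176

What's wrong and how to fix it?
Bug: BETWEEN expects the lower bound first; with 36221 AND 5176 the range is empty

Fix: Write BETWEEN 5176 AND 36221

Corrected query:
SELECT id, title, sold FROM books WHERE sold BETWEEN 5176 AND 36221

Result:
id | title                     | sold 
---+---------------------------+------
1  | The Silmarillion          | 15958
2  | The Handmaid's Tale       | 35504
3  | The Left Hand of Darkness | 30462
4  | Homage to Catalonia       | 23990
6  | The Silmarillion          | 33524
7  | Alias Grace               | 20952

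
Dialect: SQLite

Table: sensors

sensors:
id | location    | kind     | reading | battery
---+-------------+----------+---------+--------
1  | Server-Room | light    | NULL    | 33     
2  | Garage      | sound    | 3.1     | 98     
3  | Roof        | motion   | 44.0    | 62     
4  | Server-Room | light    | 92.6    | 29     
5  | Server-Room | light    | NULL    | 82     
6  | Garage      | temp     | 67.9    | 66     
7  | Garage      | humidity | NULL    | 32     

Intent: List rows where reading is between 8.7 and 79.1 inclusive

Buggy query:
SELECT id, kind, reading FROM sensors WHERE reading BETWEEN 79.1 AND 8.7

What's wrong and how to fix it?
Bug: The bounds are reversed; BETWEEN a AND b requires a <= b to match anything

Fix: Write BETWEEN 8.7 AND 79.1

Corrected query:
SELECT id, kind, reading FROM sensors WHERE reading BETWEEN 8.7 AND 79.1

Result:
id | kind   | reading
---+--------+--------
3  | motion | 44     
6  | temp   | 67.9   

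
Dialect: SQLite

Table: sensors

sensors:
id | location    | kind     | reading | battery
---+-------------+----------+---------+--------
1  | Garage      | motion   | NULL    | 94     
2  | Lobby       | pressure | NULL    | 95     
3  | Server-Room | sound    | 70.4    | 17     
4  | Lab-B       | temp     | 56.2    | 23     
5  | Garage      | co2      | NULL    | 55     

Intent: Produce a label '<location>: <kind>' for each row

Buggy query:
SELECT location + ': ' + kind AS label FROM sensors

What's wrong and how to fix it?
Bug: '+' is numeric addition; on text columns SQLite converts them to 0 instead of concatenating

Fix: Use the || operator for string concatenation

Corrected query:
SELECT location || ': ' || kind AS label FROM sensors

Result:
label             
------------------
Garage: motion    
Lobby: pressure   
Server-Room: sound
Lab-B: temp       
Garage: co2       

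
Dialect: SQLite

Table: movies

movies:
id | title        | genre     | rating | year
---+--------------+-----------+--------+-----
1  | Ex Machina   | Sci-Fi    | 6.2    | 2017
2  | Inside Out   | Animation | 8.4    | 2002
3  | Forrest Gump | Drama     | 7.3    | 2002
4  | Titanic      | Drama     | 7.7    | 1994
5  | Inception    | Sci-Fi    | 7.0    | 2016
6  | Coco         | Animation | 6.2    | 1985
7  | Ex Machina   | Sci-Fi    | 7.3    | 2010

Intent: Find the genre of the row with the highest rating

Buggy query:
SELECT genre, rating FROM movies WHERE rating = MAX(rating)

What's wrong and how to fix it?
Bug: MAX(rating) is an aggregate and cannot be used directly in WHERE

Fix: Wrap MAX in a scalar subquery so WHERE compares against a single value

Corrected query:
SELECT genre, rating FROM movies WHERE rating = (SELECT MAX(rating) FROM movies)

Result:
genre     | rating
----------+-------
Animation | 8.4   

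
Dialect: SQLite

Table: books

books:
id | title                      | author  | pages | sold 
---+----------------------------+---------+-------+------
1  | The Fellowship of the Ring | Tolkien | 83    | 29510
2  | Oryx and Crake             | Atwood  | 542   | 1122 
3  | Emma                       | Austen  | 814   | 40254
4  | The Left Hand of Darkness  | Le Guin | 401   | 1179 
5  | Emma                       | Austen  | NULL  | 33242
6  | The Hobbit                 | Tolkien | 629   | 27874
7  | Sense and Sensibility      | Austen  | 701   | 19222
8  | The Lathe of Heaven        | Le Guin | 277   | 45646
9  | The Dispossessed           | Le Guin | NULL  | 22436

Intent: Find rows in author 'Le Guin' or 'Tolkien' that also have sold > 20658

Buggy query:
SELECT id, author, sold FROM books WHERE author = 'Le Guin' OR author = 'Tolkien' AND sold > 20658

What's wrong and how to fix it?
Bug: Without parentheses, AND is evaluated before OR, so the sold filter only applies to the 'Tolkien' branch

Fix: Add parentheses around the OR so the AND applies to both alternatives

Corrected query:
SELECT id, author, sold FROM books WHERE (author = 'Le Guin' OR author = 'Tolkien') AND sold > 20658

Result:
id | author  | sold 
---+---------+------
1  | Tolkien | 29510
6  | Tolkien | 27874
8  | Le Guin | 45646
9  | Le Guin | 22436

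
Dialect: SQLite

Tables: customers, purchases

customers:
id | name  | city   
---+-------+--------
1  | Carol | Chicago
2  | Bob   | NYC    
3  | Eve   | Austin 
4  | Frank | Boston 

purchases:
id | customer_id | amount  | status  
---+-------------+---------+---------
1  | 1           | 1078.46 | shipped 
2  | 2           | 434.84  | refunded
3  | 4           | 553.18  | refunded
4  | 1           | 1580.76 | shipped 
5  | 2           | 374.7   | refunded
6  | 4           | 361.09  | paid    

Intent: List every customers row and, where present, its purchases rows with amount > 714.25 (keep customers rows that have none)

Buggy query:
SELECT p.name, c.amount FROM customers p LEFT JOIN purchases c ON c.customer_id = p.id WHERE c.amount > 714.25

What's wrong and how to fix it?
Bug: A WHERE condition on the right-hand table after LEFT JOIN drops unmatched parents

Fix: Put 'c.amount > 714.25' in the JOIN's ON clause instead of WHERE

Corrected query:
SELECT p.name, c.amount FROM customers p LEFT JOIN purchases c ON c.customer_id = p.id AND c.amount > 714.25

Result:
name  | amount 
------+--------
Carol | 1078.46
Carol | 1580.76
Bob   | NULL   
Eve   | NULL   
Frank | NULL   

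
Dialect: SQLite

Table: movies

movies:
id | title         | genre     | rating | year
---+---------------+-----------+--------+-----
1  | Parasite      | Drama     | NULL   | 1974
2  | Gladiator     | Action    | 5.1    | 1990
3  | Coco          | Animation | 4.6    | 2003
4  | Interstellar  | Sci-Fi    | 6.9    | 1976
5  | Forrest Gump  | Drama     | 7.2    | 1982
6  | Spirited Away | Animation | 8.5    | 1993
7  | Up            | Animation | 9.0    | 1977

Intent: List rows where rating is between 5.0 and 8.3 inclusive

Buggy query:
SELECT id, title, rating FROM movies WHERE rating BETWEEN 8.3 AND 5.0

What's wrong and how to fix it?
Bug: The bounds are reversed; BETWEEN a AND b requires a <= b to match anything

Fix: Write BETWEEN 5.0 AND 8.3

Corrected query:
SELECT id, title, rating FROM movies WHERE rating BETWEEN 5.0 AND 8.3

Result:
id | title        | rating
---+--------------+-------
2  | Gladiator    | 5.1   
4  | Interstellar | 6.9   
5  | Forrest Gump | 7.2   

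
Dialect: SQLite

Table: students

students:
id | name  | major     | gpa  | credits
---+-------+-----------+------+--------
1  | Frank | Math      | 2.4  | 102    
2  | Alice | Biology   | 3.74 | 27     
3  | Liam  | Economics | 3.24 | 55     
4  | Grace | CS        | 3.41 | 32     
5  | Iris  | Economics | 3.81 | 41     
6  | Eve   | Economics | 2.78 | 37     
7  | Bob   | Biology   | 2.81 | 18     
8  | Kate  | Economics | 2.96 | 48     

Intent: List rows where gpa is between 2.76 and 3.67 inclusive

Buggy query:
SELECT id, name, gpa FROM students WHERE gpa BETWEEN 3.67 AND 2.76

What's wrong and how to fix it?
Bug: BETWEEN expects the lower bound first; with 3.67 AND 2.76 the range is empty

Fix: Swap the bounds so the smaller value comes first

Corrected query:
SELECT id, name, gpa FROM students WHERE gpa BETWEEN 2.76 AND 3.67

Result:
id | name  | gpa 
---+-------+-----
3  | Liam  | 3.24
4  | Grace | 3.41
6  | Eve   | 2.78
7  | Bob   | 2.81
8  | Kate  | 2.96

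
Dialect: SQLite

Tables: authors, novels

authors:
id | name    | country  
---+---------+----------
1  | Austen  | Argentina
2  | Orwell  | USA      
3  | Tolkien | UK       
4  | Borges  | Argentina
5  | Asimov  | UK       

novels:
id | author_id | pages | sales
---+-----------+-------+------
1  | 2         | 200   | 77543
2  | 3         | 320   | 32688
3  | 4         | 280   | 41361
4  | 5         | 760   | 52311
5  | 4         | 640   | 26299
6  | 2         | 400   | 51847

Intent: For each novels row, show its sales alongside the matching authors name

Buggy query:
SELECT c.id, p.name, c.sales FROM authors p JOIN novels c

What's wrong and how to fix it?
Bug: Missing join condition: each novels row is matched to all authors rows instead of just its own

Fix: Add ON c.author_id = p.id to the JOIN

Corrected query:
SELECT c.id, p.name, c.sales FROM authors p JOIN novels c ON c.author_id = p.id

Result:
id | name    | sales
---+---------+------
1  | Orwell  | 77543
2  | Tolkien | 32688
3  | Borges  | 41361
4  | Asimov  | 52311
5  | Borges  | 26299
6  | Orwell  | 51847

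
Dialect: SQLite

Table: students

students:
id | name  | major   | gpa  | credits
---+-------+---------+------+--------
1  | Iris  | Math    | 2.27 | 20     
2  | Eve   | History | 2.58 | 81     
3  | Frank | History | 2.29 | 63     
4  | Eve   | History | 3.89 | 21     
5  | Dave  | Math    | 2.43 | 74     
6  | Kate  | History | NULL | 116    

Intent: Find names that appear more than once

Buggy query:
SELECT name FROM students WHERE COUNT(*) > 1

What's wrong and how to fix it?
Bug: WHERE can't reference COUNT(*); aggregates are computed after WHERE

Fix: Group first, then use HAVING for the count condition

Corrected query:
SELECT name FROM students GROUP BY name HAVING COUNT(*) > 1

Result:
name
----
Eve 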